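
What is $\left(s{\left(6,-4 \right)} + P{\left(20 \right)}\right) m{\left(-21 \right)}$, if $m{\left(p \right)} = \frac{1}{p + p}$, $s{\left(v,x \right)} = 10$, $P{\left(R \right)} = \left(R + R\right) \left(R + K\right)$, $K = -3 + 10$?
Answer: $- \frac{545}{21} \approx -25.952$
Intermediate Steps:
$K = 7$
$P{\left(R \right)} = 2 R \left(7 + R\right)$ ($P{\left(R \right)} = \left(R + R\right) \left(R + 7\right) = 2 R \left(7 + R\right)$)
$m{\left(p \right)} = \frac{1}{2 p}$
$\left(s{\left(6,-4 \right)} + P{\left(20 \right)}\right) m{\left(-21 \right)} = \left(10 + 2 \cdot 20 \left(7 + 20\right)\right) \frac{1}{2 \left(-21\right)} = \left(10 + 2 \cdot 20 \cdot 27\right) \frac{1}{2} \left(- \frac{1}{21}\right) = \left(10 + 1080\right) \left(- \frac{1}{42}\right) = 1090 \left(- \frac{1}{42}\right) = - \frac{545}{21}$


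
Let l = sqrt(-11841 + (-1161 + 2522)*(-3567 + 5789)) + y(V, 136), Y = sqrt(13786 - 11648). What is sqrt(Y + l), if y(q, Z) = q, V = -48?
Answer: sqrt(-48 + sqrt(2138) + sqrt(3012301)) ≈ 41.639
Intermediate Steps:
Y = sqrt(2138) ≈ 46.239
l = -48 + sqrt(3012301) (l = sqrt(-11841 + (-1161 + 2522)*(-3567 + 5789)) - 48 = sqrt(-11841 + 1361*2222) - 48 = sqrt(-11841 + 3024142) - 48 = sqrt(3012301) - 48 = -48 + sqrt(3012301) ≈ 1687.6)
sqrt(Y + l) = sqrt(sqrt(2138) + (-48 + sqrt(3012301))) = sqrt(-48 + sqrt(2138) + sqrt(3012301))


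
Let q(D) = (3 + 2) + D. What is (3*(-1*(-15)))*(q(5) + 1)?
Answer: 495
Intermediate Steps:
q(D) = 5 + D
(3*(-1*(-15)))*(q(5) + 1) = (3*(-1*(-15)))*((5 + 5) + 1) = (3*15)*(10 + 1) = 45*11 = 495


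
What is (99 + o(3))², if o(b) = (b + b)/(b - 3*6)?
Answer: 243049/25 ≈ 9722.0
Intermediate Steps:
o(b) = 2*b/(-18 + b) (o(b) = (2*b)/(b - 18) = (2*b)/(-18 + b) = 2*b/(-18 + b))
(99 + o(3))² = (99 + 2*3/(-18 + 3))² = (99 + 2*3/(-15))² = (99 + 2*3*(-1/15))² = (99 - ⅖)² = (493/5)² = 243049/25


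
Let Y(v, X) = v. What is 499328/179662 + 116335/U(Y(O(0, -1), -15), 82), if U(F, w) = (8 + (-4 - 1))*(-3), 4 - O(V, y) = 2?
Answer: -10448242409/808479 ≈ -12923.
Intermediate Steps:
O(V, y) = 2 (O(V, y) = 4 - 1*2 = 4 - 2 = 2)
U(F, w) = -9 (U(F, w) = (8 - 5)*(-3) = 3*(-3) = -9)
499328/179662 + 116335/U(Y(O(0, -1), -15), 82) = 499328/179662 + 116335/(-9) = 499328*(1/179662) + 116335*(-1/9) = 249664/89831 - 116335/9 = -10448242409/808479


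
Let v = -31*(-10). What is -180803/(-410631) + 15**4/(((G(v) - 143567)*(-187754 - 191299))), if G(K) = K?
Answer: 363629055646594/825854917179513 ≈ 0.44031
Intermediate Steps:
v = 310
-180803/(-410631) + 15**4/(((G(v) - 143567)*(-187754 - 191299))) = -180803/(-410631) + 15**4/(((310 - 143567)*(-187754 - 191299))) = -180803*(-1/410631) + 50625/((-143257*(-379053))) = 180803/410631 + 50625/54301995621 = 180803/410631 + 50625*(1/54301995621) = 180803/410631 + 1875/2011185023 = 363629055646594/825854917179513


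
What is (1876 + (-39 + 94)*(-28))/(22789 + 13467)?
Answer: 21/2266 ≈ 0.0092674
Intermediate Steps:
(1876 + (-39 + 94)*(-28))/(22789 + 13467) = (1876 + 55*(-28))/36256 = (1876 - 1540)*(1/36256) = 336*(1/36256) = 21/2266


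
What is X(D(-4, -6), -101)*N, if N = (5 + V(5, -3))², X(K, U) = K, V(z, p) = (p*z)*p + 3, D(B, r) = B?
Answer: -11236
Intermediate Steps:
V(z, p) = 3 + z*p² (V(z, p) = z*p² + 3 = 3 + z*p²)
N = 2809 (N = (5 + (3 + 5*(-3)²))² = (5 + (3 + 5*9))² = (5 + (3 + 45))² = (5 + 48)² = 53² = 2809)
X(D(-4, -6), -101)*N = -4*2809 = -11236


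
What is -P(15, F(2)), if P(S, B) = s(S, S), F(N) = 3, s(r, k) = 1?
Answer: -1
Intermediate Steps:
P(S, B) = 1
-P(15, F(2)) = -1*1 = -1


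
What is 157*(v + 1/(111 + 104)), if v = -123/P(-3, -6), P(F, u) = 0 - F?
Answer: -1383798/215 ≈ -6436.3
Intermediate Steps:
P(F, u) = -F
v = -41 (v = -123/((-1*(-3))) = -123/3 = -123*⅓ = -41)
157*(v + 1/(111 + 104)) = 157*(-41 + 1/(111 + 104)) = 157*(-41 + 1/215) = 157*(-8814/215) = -1383798/215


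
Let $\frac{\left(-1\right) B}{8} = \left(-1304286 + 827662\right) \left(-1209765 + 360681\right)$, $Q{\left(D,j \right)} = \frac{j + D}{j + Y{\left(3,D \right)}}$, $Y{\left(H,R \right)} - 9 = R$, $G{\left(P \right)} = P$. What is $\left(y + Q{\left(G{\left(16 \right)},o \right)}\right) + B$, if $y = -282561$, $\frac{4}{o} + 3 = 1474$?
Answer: $- \frac{119073880207071991}{36779} \approx -3.2375 \cdot 10^{12}$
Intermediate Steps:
$o = \frac{4}{1471}$ ($o = \frac{4}{-3 + 1474} = \frac{4}{1471} \approx 0.0027192$)
$Y{\left(H,R \right)} = 9 + R$
$Q{\left(D,j \right)} = \frac{D + j}{9 + D + j}$ ($Q{\left(D,j \right)} = \frac{j + D}{j + \left(9 + D\right)} = \frac{D + j}{9 + D + j}$)
$B = -3237550499328$ ($B = - 8 \left(-1304286 + 827662\right) \left(-1209765 + 360681\right) = - 8 \left(\left(-476624\right) \left(-849084\right)\right) = \left(-8\right) 404693812416 = -3237550499328$)
$\left(y + Q{\left(G{\left(16 \right)},o \right)}\right) + B = \left(-282561 + \frac{16 + \frac{4}{1471}}{9 + 16 + \frac{4}{1471}}\right) - 3237550499328 = \left(-282561 + \frac{1}{\frac{36779}{1471}} \cdot \frac{23540}{1471}\right) - 3237550499328 = \left(-282561 + \frac{1471}{36779} \cdot \frac{23540}{1471}\right) - 3237550499328 = \left(-282561 + \frac{23540}{36779}\right) - 3237550499328 = - \frac{10392287479}{36779} - 3237550499328 = - \frac{119073880207071991}{36779}$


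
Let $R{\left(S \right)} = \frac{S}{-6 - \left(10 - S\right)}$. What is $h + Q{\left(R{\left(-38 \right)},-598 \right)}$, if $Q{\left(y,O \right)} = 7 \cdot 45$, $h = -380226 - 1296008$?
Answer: $-1675919$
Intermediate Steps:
$R{\left(S \right)} = \frac{S}{-16 + S}$ ($R{\left(S \right)} = \frac{S}{-6 + \left(-10 + S\right)} = \frac{S}{-16 + S}$)
$h = -1676234$ ($h = -380226 - 1296008 = -1676234$)
$Q{\left(y,O \right)} = 315$
$h + Q{\left(R{\left(-38 \right)},-598 \right)} = -1676234 + 315 = -1675919$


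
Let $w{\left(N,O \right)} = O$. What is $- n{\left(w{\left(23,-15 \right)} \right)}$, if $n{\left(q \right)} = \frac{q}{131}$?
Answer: $\frac{15}{131} \approx 0.1145$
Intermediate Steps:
$n{\left(q \right)} = \frac{q}{131}$ ($n{\left(q \right)} = q \frac{1}{131} = \frac{q}{131}$)
$- n{\left(w{\left(23,-15 \right)} \right)} = - \frac{-15}{131} = \left(-1\right) \left(- \frac{15}{131}\right) = \frac{15}{131}$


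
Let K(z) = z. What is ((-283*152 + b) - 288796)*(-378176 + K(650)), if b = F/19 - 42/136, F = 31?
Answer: 80922583898385/646 ≈ 1.2527e+11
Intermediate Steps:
b = 1709/1292 (b = 31/19 - 42/136 = 31*(1/19) - 42*1/136 = 31/19 - 21/68 = 1709/1292 ≈ 1.3228)
((-283*152 + b) - 288796)*(-378176 + K(650)) = ((-283*152 + 1709/1292) - 288796)*(-378176 + 650) = ((-43016 + 1709/1292) - 288796)*(-377526) = (-55574963/1292 - 288796)*(-377526) = -428699395/1292*(-377526) = 80922583898385/646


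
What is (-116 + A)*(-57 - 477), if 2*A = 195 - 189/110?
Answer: 1137153/110 ≈ 10338.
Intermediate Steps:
A = 21261/220 (A = (195 - 189/110)/2 = (½)*(21261/110) = 21261/220 ≈ 96.641)
(-116 + A)*(-57 - 477) = (-116 + 21261/220)*(-57 - 477) = -4259/220*(-534) = 1137153/110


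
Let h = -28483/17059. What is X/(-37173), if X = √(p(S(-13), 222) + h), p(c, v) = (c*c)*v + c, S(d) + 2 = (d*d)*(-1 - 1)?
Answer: -√152410920075187/90590601 ≈ -0.13628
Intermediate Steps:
S(d) = -2 - 2*d² (S(d) = -2 + (d*d)*(-1 - 1) = -2 + d²*(-2) = -2 - 2*d²)
p(c, v) = c + v*c² (p(c, v) = c²*v + c = v*c² + c = c + v*c²)
h = -4069/2437 (h = -28483*1/17059 = -4069/2437 ≈ -1.6697)
X = √152410920075187/2437 (X = √((-2 - 2*(-13)²)*(1 + (-2 - 2*(-13)²)*222) - 4069/2437) = √((-2 - 2*169)*(1 + (-2 - 2*169)*222) - 4069/2437) = √((-2 - 338)*(1 + (-2 - 338)*222) - 4069/2437) = √(-340*(1 - 340*222) - 4069/2437) = √(-340*(1 - 75480) - 4069/2437) = √(-340*(-75479) - 4069/2437) = √(25662860 - 4069/2437) = √(62540385751/2437) = √152410920075187/2437 ≈ 5065.9)
X/(-37173) = (√152410920075187/2437)/(-37173) = (√152410920075187/2437)*(-1/37173) = -√152410920075187/90590601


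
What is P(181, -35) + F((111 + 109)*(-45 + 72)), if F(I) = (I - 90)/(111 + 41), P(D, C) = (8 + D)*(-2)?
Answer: -25803/76 ≈ -339.51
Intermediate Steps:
P(D, C) = -16 - 2*D
F(I) = -45/76 + I/152 (F(I) = (-90 + I)/152 = (-90 + I)*(1/152) = -45/76 + I/152)
P(181, -35) + F((111 + 109)*(-45 + 72)) = (-16 - 2*181) + (-45/76 + ((111 + 109)*(-45 + 72))/152) = (-16 - 362) + (-45/76 + (220*27)/152) = -378 + (-45/76 + (1/152)*5940) = -378 + (-45/76 + 1485/38) = -378 + 2925/76 = -25803/76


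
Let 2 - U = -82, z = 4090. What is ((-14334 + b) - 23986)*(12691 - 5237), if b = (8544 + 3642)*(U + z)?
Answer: 378857331976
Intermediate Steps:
U = 84 (U = 2 - 1*(-82) = 2 + 82 = 84)
b = 50864364 (b = (8544 + 3642)*(84 + 4090) = 12186*4174 = 50864364)
((-14334 + b) - 23986)*(12691 - 5237) = ((-14334 + 50864364) - 23986)*(12691 - 5237) = (50850030 - 23986)*7454 = 50826044*7454 = 378857331976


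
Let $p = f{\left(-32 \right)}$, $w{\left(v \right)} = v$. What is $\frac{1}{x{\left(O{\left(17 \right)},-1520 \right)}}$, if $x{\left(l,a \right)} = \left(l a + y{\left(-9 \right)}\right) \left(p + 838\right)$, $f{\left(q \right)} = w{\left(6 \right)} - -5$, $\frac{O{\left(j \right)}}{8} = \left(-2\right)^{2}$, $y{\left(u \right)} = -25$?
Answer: $- \frac{1}{41316585} \approx -2.4203 \cdot 10^{-8}$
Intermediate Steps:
$O{\left(j \right)} = 32$ ($O{\left(j \right)} = 8 \left(-2\right)^{2} = 8 \cdot 4 = 32$)
$f{\left(q \right)} = 11$ ($f{\left(q \right)} = 6 - -5 = 6 + 5 = 11$)
$p = 11$
$x{\left(l,a \right)} = -21225 + 849 a l$ ($x{\left(l,a \right)} = \left(l a - 25\right) \left(11 + 838\right) = \left(a l - 25\right) 849 = \left(-25 + a l\right) 849 = -21225 + 849 a l$)
$\frac{1}{x{\left(O{\left(17 \right)},-1520 \right)}} = \frac{1}{-21225 + 849 \left(-1520\right) 32} = \frac{1}{-21225 - 41295360} = \frac{1}{-41316585} = - \frac{1}{41316585}$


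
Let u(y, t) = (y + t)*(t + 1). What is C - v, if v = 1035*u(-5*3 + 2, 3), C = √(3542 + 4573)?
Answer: 41400 + √8115 ≈ 41490.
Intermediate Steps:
u(y, t) = (1 + t)*(t + y) (u(y, t) = (t + y)*(1 + t) = (1 + t)*(t + y))
C = √8115 ≈ 90.083
v = -41400 (v = 1035*(3 + (-5*3 + 2) + 3² + 3*(-5*3 + 2)) = 1035*(3 + (-15 + 2) + 9 + 3*(-15 + 2)) = 1035*(3 - 13 + 9 + 3*(-13)) = 1035*(3 - 13 + 9 - 39) = 1035*(-40) = -41400)
C - v = √8115 - 1*(-41400) = √8115 + 41400 = 41400 + √8115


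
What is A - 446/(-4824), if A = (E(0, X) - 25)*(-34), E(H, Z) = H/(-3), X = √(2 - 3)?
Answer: 2050423/2412 ≈ 850.09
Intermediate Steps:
X = I (X = √(-1) = I ≈ 1.0*I)
E(H, Z) = -H/3 (E(H, Z) = H*(-⅓) = -H/3)
A = 850 (A = (-⅓*0 - 25)*(-34) = (0 - 25)*(-34) = -25*(-34) = 850)
A - 446/(-4824) = 850 - 446/(-4824) = 850 - 446*(-1/4824) = 850 + 223/2412 = 2050423/2412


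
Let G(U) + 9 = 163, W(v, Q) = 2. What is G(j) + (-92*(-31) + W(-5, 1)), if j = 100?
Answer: 3008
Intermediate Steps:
G(U) = 154 (G(U) = -9 + 163 = 154)
G(j) + (-92*(-31) + W(-5, 1)) = 154 + (-92*(-31) + 2) = 154 + (2852 + 2) = 154 + 2854 = 3008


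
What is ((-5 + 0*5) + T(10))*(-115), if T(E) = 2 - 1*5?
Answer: 920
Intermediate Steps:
T(E) = -3 (T(E) = 2 - 5 = -3)
((-5 + 0*5) + T(10))*(-115) = ((-5 + 0*5) - 3)*(-115) = ((-5 + 0) - 3)*(-115) = (-5 - 3)*(-115) = -8*(-115) = 920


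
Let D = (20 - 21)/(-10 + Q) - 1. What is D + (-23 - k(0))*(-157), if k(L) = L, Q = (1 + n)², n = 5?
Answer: 93859/26 ≈ 3610.0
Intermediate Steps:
Q = 36 (Q = (1 + 5)² = 6² = 36)
D = -27/26 (D = (20 - 21)/(-10 + 36) - 1 = -1/26 - 1 = -27/26 ≈ -1.0385)
D + (-23 - k(0))*(-157) = -27/26 + (-23 - 1*0)*(-157) = -27/26 + (-23 + 0)*(-157) = -27/26 - 23*(-157) = -27/26 + 3611 = 93859/26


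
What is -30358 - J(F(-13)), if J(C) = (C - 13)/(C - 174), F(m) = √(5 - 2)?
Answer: -306343331/10091 + 161*√3/30273 ≈ -30358.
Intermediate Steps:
F(m) = √3
J(C) = (-13 + C)/(-174 + C)
-30358 - J(F(-13)) = -30358 - (-13 + √3)/(-174 + √3)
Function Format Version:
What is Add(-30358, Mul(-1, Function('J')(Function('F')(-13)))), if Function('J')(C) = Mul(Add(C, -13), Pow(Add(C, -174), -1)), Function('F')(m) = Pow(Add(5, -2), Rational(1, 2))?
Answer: Add(Rational(-306343331, 10091), Mul(Rational(161, 30273), Pow(3, Rational(1, 2)))) ≈ -30358.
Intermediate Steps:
Function('F')(m) = Pow(3, Rational(1, 2))
Function('J')(C) = Mul(Pow(Add(-174, C), -1), Add(-13, C)) (Function('J')(C) = Mul(Add(-13, C), Pow(Add(-174, C), -1)) = Mul(Pow(Add(-174, C), -1), Add(-13, C)))
Add(-30358, Mul(-1, Function('J')(Function('F')(-13)))) = Add(-30358, Mul(-1, Mul(Pow(Add(-174, Pow(3, Rational(1, 2))), -1), Add(-13, Pow(3, Rational(1, 2)))))) = Add(-30358, Mul(-1, Pow(Add(-174, Pow(3, Rational(1, 2))), -1), Add(-13, Pow(3, Rational(1, 2)))))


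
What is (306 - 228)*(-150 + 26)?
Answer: -9672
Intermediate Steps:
(306 - 228)*(-150 + 26) = 78*(-124) = -9672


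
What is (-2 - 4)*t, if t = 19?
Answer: -114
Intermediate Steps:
(-2 - 4)*t = (-2 - 4)*19 = -6*19 = -114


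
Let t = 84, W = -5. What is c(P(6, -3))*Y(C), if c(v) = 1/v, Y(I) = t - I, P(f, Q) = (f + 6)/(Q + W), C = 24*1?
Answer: -40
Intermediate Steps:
C = 24
P(f, Q) = (6 + f)/(-5 + Q) (P(f, Q) = (f + 6)/(Q - 5) = (6 + f)/(-5 + Q))
Y(I) = 84 - I
c(P(6, -3))*Y(C) = (84 - 1*24)/(((6 + 6)/(-5 - 3))) = (84 - 24)/((12/(-8))) = 60/(-⅛*12) = 60/(-3/2) = -⅔*60 = -40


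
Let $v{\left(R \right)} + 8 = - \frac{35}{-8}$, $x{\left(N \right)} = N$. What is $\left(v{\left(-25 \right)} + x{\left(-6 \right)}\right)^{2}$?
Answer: $\frac{5929}{64} \approx 92.641$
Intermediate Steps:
$v{\left(R \right)} = - \frac{29}{8}$ ($v{\left(R \right)} = -8 - \frac{35}{-8} = -8 - - \frac{35}{8} = -8 + \frac{35}{8} = - \frac{29}{8}$)
$\left(v{\left(-25 \right)} + x{\left(-6 \right)}\right)^{2} = \left(- \frac{29}{8} - 6\right)^{2} = \left(- \frac{77}{8}\right)^{2} = \frac{5929}{64}$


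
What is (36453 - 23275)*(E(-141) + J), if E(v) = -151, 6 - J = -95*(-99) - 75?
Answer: -124861550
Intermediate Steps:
J = -9324 (J = 6 - (-95*(-99) - 75) = 6 - (9405 - 75) = 6 - 1*9330 = 6 - 9330 = -9324)
(36453 - 23275)*(E(-141) + J) = (36453 - 23275)*(-151 - 9324) = 13178*(-9475) = -124861550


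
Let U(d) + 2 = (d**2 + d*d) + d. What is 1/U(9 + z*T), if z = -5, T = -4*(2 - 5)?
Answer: 1/5149 ≈ 0.00019421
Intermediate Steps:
T = 12 (T = -4*(-3) = 12)
U(d) = -2 + d + 2*d**2 (U(d) = -2 + ((d**2 + d*d) + d) = -2 + ((d**2 + d**2) + d) = -2 + (2*d**2 + d) = -2 + (d + 2*d**2) = -2 + d + 2*d**2)
1/U(9 + z*T) = 1/(-2 + (9 - 5*12) + 2*(9 - 5*12)**2) = 1/(-2 + (9 - 60) + 2*(9 - 60)**2) = 1/(-2 - 51 + 2*(-51)**2) = 1/(-2 - 51 + 2*2601) = 1/(-2 - 51 + 5202) = 1/5149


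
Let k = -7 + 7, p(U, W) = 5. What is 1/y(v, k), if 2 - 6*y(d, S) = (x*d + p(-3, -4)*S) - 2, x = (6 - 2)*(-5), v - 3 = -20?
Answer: -1/56 ≈ -0.017857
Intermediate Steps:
v = -17 (v = 3 - 20 = -17)
x = -20 (x = 4*(-5) = -20)
k = 0
y(d, S) = ⅔ - 5*S/6 + 10*d/3 (y(d, S) = ⅓ - ((-20*d + 5*S) - 2)/6 = ⅓ - (-2 - 20*d + 5*S)/6 = ⅓ + (⅓ - 5*S/6 + 10*d/3) = ⅔ - 5*S/6 + 10*d/3)
1/y(v, k) = 1/(⅔ - ⅚*0 + (10/3)*(-17)) = 1/(⅔ + 0 - 170/3) = 1/(-56) = -1/56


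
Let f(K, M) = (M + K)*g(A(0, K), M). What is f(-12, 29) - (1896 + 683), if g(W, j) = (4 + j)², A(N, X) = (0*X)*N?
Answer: 15934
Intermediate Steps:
A(N, X) = 0 (A(N, X) = 0*N = 0)
f(K, M) = (4 + M)²*(K + M) (f(K, M) = (M + K)*(4 + M)² = (K + M)*(4 + M)² = (4 + M)²*(K + M))
f(-12, 29) - (1896 + 683) = (4 + 29)²*(-12 + 29) - (1896 + 683) = 33²*17 - 1*2579 = 1089*17 - 2579 = 18513 - 2579 = 15934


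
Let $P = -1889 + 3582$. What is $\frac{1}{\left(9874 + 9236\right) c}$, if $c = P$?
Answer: $\frac{1}{32353230} \approx 3.0909 \cdot 10^{-8}$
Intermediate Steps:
$P = 1693$
$c = 1693$
$\frac{1}{\left(9874 + 9236\right) c} = \frac{1}{\left(9874 + 9236\right) 1693} = \frac{1}{19110} \cdot \frac{1}{1693} = \frac{1}{32353230}$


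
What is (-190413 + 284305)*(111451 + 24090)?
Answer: 12726215572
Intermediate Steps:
(-190413 + 284305)*(111451 + 24090) = 93892*135541 = 12726215572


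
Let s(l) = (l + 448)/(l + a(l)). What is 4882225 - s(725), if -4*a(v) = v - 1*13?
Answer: 2670575902/547 ≈ 4.8822e+6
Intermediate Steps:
a(v) = 13/4 - v/4 (a(v) = -(v - 1*13)/4 = -(v - 13)/4 = -(-13 + v)/4 = 13/4 - v/4)
s(l) = (448 + l)/(13/4 + 3*l/4) (s(l) = (l + 448)/(l + (13/4 - l/4)) = (448 + l)/(13/4 + 3*l/4))
4882225 - s(725) = 4882225 - 4*(448 + 725)/(13 + 3*725) = 4882225 - 4*1173/(13 + 2175) = 4882225 - 4*1173/2188 = 4882225 - 1*1173/547 = 4882225 - 1173/547 = 2670575902/547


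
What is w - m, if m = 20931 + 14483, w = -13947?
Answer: -49361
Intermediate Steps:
m = 35414
w - m = -13947 - 1*35414 = -13947 - 35414 = -49361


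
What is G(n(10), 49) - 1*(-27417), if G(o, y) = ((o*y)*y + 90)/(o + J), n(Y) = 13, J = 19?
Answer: 908647/32 ≈ 28395.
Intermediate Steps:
G(o, y) = (90 + o*y²)/(19 + o) (G(o, y) = ((o*y)*y + 90)/(o + 19) = (o*y² + 90)/(19 + o) = (90 + o*y²)/(19 + o))
G(n(10), 49) - 1*(-27417) = (90 + 13*49²)/(19 + 13) - 1*(-27417) = (90 + 13*2401)/32 + 27417 = (90 + 31213)/32 + 27417 = (1/32)*31303 + 27417 = 31303/32 + 27417 = 908647/32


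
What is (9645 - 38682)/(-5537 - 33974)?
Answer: 29037/39511 ≈ 0.73491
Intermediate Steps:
(9645 - 38682)/(-5537 - 33974) = -29037/(-39511) = -29037*(-1/39511) = 29037/39511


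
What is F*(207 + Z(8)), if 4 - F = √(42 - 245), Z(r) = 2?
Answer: 836 - 209*I*√203 ≈ 836.0 - 2977.8*I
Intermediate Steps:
F = 4 - I*√203 (F = 4 - √(42 - 245) = 4 - √(-203) = 4 - I*√203 ≈ 4.0 - 14.248*I)
F*(207 + Z(8)) = (4 - I*√203)*(207 + 2) = (4 - I*√203)*209 = 836 - 209*I*√203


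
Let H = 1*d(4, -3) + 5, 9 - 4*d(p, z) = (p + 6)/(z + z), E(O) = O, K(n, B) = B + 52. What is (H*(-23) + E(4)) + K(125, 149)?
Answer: 86/3 ≈ 28.667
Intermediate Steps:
K(n, B) = 52 + B
d(p, z) = 9/4 - (6 + p)/(8*z) (d(p, z) = 9/4 - (p + 6)/(4*(z + z)) = 9/4 - (6 + p)/(4*(2*z)) = 9/4 - (6 + p)*1/(2*z)/4 = 9/4 - (6 + p)/(8*z))
H = 23/3 (H = 1*((⅛)*(-6 - 1*4 + 18*(-3))/(-3)) + 5 = 1*((⅛)*(-⅓)*(-6 - 4 - 54)) + 5 = 1*((⅛)*(-⅓)*(-64)) + 5 = 1*(8/3) + 5 = 8/3 + 5 = 23/3 ≈ 7.6667)
(H*(-23) + E(4)) + K(125, 149) = ((23/3)*(-23) + 4) + (52 + 149) = (-529/3 + 4) + 201 = -517/3 + 201 = 86/3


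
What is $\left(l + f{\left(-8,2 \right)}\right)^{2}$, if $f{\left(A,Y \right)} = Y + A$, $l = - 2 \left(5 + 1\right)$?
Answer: $324$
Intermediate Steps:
$l = -12$ ($l = \left(-2\right) 6 = -12$)
$f{\left(A,Y \right)} = A + Y$
$\left(l + f{\left(-8,2 \right)}\right)^{2} = \left(-12 + \left(-8 + 2\right)\right)^{2} = \left(-12 - 6\right)^{2} = \left(-18\right)^{2} = 324$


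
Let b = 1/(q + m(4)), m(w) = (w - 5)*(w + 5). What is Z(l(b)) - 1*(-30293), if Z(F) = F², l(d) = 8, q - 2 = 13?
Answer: 30357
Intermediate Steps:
q = 15 (q = 2 + 13 = 15)
m(w) = (-5 + w)*(5 + w)
b = ⅙ (b = 1/(15 + (-25 + 4²)) = 1/(15 + (-25 + 16)) = 1/(15 - 9) = 1/6 = ⅙ ≈ 0.16667)
Z(l(b)) - 1*(-30293) = 8² - 1*(-30293) = 64 + 30293 = 30357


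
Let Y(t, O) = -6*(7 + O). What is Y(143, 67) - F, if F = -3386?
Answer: 2942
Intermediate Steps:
Y(t, O) = -42 - 6*O
Y(143, 67) - F = (-42 - 6*67) - 1*(-3386) = (-42 - 402) + 3386 = -444 + 3386 = 2942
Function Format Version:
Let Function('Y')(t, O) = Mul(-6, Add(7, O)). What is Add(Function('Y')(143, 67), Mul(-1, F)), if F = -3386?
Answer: 2942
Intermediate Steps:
Function('Y')(t, O) = Add(-42, Mul(-6, O))
Add(Function('Y')(143, 67), Mul(-1, F)) = Add(Add(-42, Mul(-6, 67)), Mul(-1, -3386)) = Add(Add(-42, -402), 3386) = Add(-444, 3386) = 2942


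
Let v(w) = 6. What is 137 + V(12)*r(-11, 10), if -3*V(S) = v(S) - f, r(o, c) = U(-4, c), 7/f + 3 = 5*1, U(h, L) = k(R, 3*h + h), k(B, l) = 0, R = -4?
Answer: 137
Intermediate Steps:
U(h, L) = 0
f = 7/2 (f = 7/(-3 + 5*1) = 7/(-3 + 5) = 7/2 ≈ 3.5000)
r(o, c) = 0
V(S) = -5/6 (V(S) = -(6 - 1*7/2)/3 = -(6 - 7/2)/3 = -1/3*5/2 = -5/6)
137 + V(12)*r(-11, 10) = 137 - 5/6*0 = 137 + 0 = 137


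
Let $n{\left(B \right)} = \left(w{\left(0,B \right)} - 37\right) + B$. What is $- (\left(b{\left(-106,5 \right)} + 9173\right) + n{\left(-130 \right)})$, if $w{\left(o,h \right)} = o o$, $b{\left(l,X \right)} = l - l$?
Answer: $-9006$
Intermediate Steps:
$b{\left(l,X \right)} = 0$
$w{\left(o,h \right)} = o^{2}$
$n{\left(B \right)} = -37 + B$ ($n{\left(B \right)} = \left(0^{2} - 37\right) + B = \left(0 - 37\right) + B = -37 + B$)
$- (\left(b{\left(-106,5 \right)} + 9173\right) + n{\left(-130 \right)}) = - (\left(0 + 9173\right) - 167) = - (9173 - 167) = \left(-1\right) 9006 = -9006$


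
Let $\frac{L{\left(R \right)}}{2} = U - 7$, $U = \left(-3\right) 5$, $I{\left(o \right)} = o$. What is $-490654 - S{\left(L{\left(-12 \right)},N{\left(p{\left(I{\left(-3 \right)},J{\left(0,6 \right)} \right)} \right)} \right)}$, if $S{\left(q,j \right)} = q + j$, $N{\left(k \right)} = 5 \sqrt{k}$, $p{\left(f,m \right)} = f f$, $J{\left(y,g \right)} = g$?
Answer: $-490625$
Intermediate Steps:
$U = -15$
$p{\left(f,m \right)} = f^{2}$
$L{\left(R \right)} = -44$ ($L{\left(R \right)} = 2 \left(-15 - 7\right) = 2 \left(-22\right) = -44$)
$S{\left(q,j \right)} = j + q$
$-490654 - S{\left(L{\left(-12 \right)},N{\left(p{\left(I{\left(-3 \right)},J{\left(0,6 \right)} \right)} \right)} \right)} = -490654 - \left(5 \sqrt{\left(-3\right)^{2}} - 44\right) = -490654 - \left(5 \sqrt{9} - 44\right) = -490654 - \left(5 \cdot 3 - 44\right) = -490654 - \left(15 - 44\right) = -490654 - -29 = -490654 + 29 = -490625$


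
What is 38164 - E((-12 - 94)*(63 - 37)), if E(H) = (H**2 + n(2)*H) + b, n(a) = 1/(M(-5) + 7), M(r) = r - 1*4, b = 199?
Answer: -7558949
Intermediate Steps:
M(r) = -4 + r (M(r) = r - 4 = -4 + r)
n(a) = -1/2 (n(a) = 1/((-4 - 5) + 7) = 1/(-9 + 7) = 1/(-2) = -1/2)
E(H) = 199 + H**2 - H/2 (E(H) = (H**2 - H/2) + 199 = 199 + H**2 - H/2)
38164 - E((-12 - 94)*(63 - 37)) = 38164 - (199 + ((-12 - 94)*(63 - 37))**2 - (-12 - 94)*(63 - 37)/2) = 38164 - (199 + (-106*26)**2 - (-53)*26) = 38164 - (199 + (-2756)**2 - 1/2*(-2756)) = 38164 - (199 + 7595536 + 1378) = 38164 - 1*7597113 = 38164 - 7597113 = -7558949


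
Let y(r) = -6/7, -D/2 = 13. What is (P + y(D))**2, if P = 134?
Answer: 868624/49 ≈ 17727.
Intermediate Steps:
D = -26 (D = -2*13 = -26)
y(r) = -6/7 (y(r) = -6*1/7 = -6/7)
(P + y(D))**2 = (134 - 6/7)**2 = (932/7)**2 = 868624/49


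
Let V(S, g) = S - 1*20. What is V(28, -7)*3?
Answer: 24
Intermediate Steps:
V(S, g) = -20 + S (V(S, g) = S - 20 = -20 + S)
V(28, -7)*3 = (-20 + 28)*3 = 8*3 = 24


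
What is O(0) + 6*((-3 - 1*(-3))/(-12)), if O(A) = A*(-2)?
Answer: 0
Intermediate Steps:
O(A) = -2*A
O(0) + 6*((-3 - 1*(-3))/(-12)) = -2*0 + 6*((-3 - 1*(-3))/(-12)) = 0 + 6*((-3 + 3)*(-1/12)) = 0 + 6*(0*(-1/12)) = 0 + 6*0 = 0 + 0 = 0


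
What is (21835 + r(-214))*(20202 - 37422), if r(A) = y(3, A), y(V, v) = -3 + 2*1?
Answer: -375981480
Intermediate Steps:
y(V, v) = -1 (y(V, v) = -3 + 2 = -1)
r(A) = -1
(21835 + r(-214))*(20202 - 37422) = (21835 - 1)*(20202 - 37422) = 21834*(-17220) = -375981480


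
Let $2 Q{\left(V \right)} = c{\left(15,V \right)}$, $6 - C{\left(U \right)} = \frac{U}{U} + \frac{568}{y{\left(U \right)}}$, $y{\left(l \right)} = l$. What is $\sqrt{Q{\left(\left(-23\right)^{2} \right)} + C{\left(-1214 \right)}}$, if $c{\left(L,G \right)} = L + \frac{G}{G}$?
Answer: $\frac{5 \sqrt{198489}}{607} \approx 3.6699$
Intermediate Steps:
$C{\left(U \right)} = 5 - \frac{568}{U}$ ($C{\left(U \right)} = 6 - \left(\frac{U}{U} + \frac{568}{U}\right) = 6 - \left(1 + \frac{568}{U}\right) = 5 - \frac{568}{U}$)
$c{\left(L,G \right)} = 1 + L$ ($c{\left(L,G \right)} = L + 1 = 1 + L$)
$Q{\left(V \right)} = 8$ ($Q{\left(V \right)} = \frac{1 + 15}{2} = \frac{1}{2} \cdot 16 = 8$)
$\sqrt{Q{\left(\left(-23\right)^{2} \right)} + C{\left(-1214 \right)}} = \sqrt{8 + \left(5 - \frac{568}{-1214}\right)} = \sqrt{8 + \left(5 - - \frac{284}{607}\right)} = \sqrt{8 + \left(5 + \frac{284}{607}\right)} = \sqrt{8 + \frac{3319}{607}} = \sqrt{\frac{8175}{607}} = \frac{5 \sqrt{198489}}{607}$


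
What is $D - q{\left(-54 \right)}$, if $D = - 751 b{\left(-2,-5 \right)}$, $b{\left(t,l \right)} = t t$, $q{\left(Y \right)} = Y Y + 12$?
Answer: $-5932$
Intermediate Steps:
$q{\left(Y \right)} = 12 + Y^{2}$ ($q{\left(Y \right)} = Y^{2} + 12 = 12 + Y^{2}$)
$b{\left(t,l \right)} = t^{2}$
$D = -3004$ ($D = - 751 \left(-2\right)^{2} = \left(-751\right) 4 = -3004$)
$D - q{\left(-54 \right)} = -3004 - \left(12 + \left(-54\right)^{2}\right) = -3004 - \left(12 + 2916\right) = -3004 - 2928 = -5932$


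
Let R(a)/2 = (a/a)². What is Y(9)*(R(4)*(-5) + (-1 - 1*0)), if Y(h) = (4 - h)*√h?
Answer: 165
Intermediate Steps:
R(a) = 2 (R(a) = 2*(a/a)² = 2*1² = 2*1 = 2)
Y(h) = √h*(4 - h)
Y(9)*(R(4)*(-5) + (-1 - 1*0)) = (√9*(4 - 1*9))*(2*(-5) + (-1 - 1*0)) = (3*(4 - 9))*(-10 + (-1 + 0)) = (3*(-5))*(-10 - 1) = -15*(-11) = 165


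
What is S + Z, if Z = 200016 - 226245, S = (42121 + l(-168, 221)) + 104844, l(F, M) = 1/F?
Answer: 20283647/168 ≈ 1.2074e+5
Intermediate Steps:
S = 24690119/168 (S = (42121 + 1/(-168)) + 104844 = (42121 - 1/168) + 104844 = 7076327/168 + 104844 = 24690119/168 ≈ 1.4697e+5)
Z = -26229
S + Z = 24690119/168 - 26229 = 20283647/168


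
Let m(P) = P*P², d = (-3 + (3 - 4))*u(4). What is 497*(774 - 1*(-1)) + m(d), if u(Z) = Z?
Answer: 381079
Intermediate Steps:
d = -16 (d = (-3 + (3 - 4))*4 = (-3 - 1)*4 = -4*4 = -16)
m(P) = P³
497*(774 - 1*(-1)) + m(d) = 497*(774 - 1*(-1)) + (-16)³ = 497*(774 + 1) - 4096 = 497*775 - 4096 = 385175 - 4096 = 381079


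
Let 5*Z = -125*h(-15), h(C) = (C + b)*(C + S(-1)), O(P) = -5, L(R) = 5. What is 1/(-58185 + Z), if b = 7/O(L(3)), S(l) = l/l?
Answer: -1/63925 ≈ -1.5643e-5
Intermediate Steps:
S(l) = 1
b = -7/5 (b = 7/(-5) = 7*(-⅕) = -7/5 ≈ -1.4000)
h(C) = (1 + C)*(-7/5 + C) (h(C) = (C - 7/5)*(C + 1) = (-7/5 + C)*(1 + C) = (1 + C)*(-7/5 + C))
Z = -5740 (Z = (-125*(-7/5 + (-15)² - ⅖*(-15)))/5 = (-125*(-7/5 + 225 + 6))/5 = (-125*1148/5)/5 = (⅕)*(-28700) = -5740)
1/(-58185 + Z) = 1/(-58185 - 5740) = 1/(-63925) = -1/63925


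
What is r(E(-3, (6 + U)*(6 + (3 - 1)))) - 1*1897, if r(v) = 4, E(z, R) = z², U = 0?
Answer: -1893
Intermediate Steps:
r(E(-3, (6 + U)*(6 + (3 - 1)))) - 1*1897 = 4 - 1*1897 = 4 - 1897 = -1893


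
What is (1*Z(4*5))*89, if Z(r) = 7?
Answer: 623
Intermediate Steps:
(1*Z(4*5))*89 = (1*7)*89 = 7*89 = 623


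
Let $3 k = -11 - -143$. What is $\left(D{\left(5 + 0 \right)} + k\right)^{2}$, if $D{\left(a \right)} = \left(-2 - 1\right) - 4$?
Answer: $1369$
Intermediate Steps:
$D{\left(a \right)} = -7$ ($D{\left(a \right)} = -3 - 4 = -7$)
$k = 44$ ($k = \frac{-11 - -143}{3} = \frac{-11 + 143}{3} = \frac{1}{3} \cdot 132 = 44$)
$\left(D{\left(5 + 0 \right)} + k\right)^{2} = \left(-7 + 44\right)^{2} = 37^{2} = 1369$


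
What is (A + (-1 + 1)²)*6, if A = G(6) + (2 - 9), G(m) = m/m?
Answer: -36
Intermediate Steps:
G(m) = 1
A = -6 (A = 1 + (2 - 9) = 1 - 7 = -6)
(A + (-1 + 1)²)*6 = (-6 + (-1 + 1)²)*6 = (-6 + 0²)*6 = (-6 + 0)*6 = -6*6 = -36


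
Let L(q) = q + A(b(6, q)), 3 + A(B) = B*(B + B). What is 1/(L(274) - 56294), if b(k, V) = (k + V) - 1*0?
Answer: 1/100777 ≈ 9.9229e-6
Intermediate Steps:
b(k, V) = V + k (b(k, V) = (V + k) + 0 = V + k)
A(B) = -3 + 2*B² (A(B) = -3 + B*(B + B) = -3 + B*(2*B) = -3 + 2*B²)
L(q) = -3 + q + 2*(6 + q)² (L(q) = q + (-3 + 2*(q + 6)²) = q + (-3 + 2*(6 + q)²) = -3 + q + 2*(6 + q)²)
1/(L(274) - 56294) = 1/((-3 + 274 + 2*(6 + 274)²) - 56294) = 1/((-3 + 274 + 2*280²) - 56294) = 1/((-3 + 274 + 2*78400) - 56294) = 1/((-3 + 274 + 156800) - 56294) = 1/(157071 - 56294) = 1/100777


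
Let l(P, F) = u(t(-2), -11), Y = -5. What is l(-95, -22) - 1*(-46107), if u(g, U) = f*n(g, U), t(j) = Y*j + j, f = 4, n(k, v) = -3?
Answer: 46095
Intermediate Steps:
t(j) = -4*j (t(j) = -5*j + j = -4*j)
u(g, U) = -12 (u(g, U) = 4*(-3) = -12)
l(P, F) = -12
l(-95, -22) - 1*(-46107) = -12 - 1*(-46107) = -12 + 46107 = 46095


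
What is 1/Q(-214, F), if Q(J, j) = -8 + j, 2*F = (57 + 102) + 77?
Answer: 1/110 ≈ 0.0090909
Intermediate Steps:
F = 118 (F = ((57 + 102) + 77)/2 = (159 + 77)/2 = (1/2)*236 = 118)
1/Q(-214, F) = 1/(-8 + 118) = 1/110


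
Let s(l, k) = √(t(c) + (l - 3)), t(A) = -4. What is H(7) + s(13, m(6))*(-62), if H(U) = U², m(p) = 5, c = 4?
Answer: 49 - 62*√6 ≈ -102.87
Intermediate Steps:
s(l, k) = √(-7 + l) (s(l, k) = √(-4 + (l - 3)) = √(-4 + (-3 + l)) = √(-7 + l))
H(7) + s(13, m(6))*(-62) = 7² + √(-7 + 13)*(-62) = 49 + √6*(-62) = 49 - 62*√6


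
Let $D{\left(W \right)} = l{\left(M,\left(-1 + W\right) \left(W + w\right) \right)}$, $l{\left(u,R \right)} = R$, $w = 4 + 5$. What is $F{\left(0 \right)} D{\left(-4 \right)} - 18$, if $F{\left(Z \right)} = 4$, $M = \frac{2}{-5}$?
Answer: $-118$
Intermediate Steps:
$w = 9$
$M = - \frac{2}{5}$ ($M = 2 \left(- \frac{1}{5}\right) = - \frac{2}{5} \approx -0.4$)
$D{\left(W \right)} = \left(-1 + W\right) \left(9 + W\right)$ ($D{\left(W \right)} = \left(-1 + W\right) \left(W + 9\right) = \left(-1 + W\right) \left(9 + W\right)$)
$F{\left(0 \right)} D{\left(-4 \right)} - 18 = 4 \left(-9 + \left(-4\right)^{2} + 8 \left(-4\right)\right) - 18 = 4 \left(-9 + 16 - 32\right) - 18 = 4 \left(-25\right) - 18 = -100 - 18 = -118$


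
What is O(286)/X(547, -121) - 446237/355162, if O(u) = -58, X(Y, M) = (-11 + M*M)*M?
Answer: -394960762557/314359213630 ≈ -1.2564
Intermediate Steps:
X(Y, M) = M*(-11 + M²) (X(Y, M) = (-11 + M²)*M = M*(-11 + M²))
O(286)/X(547, -121) - 446237/355162 = -58*(-1/(121*(-11 + (-121)²))) - 446237/355162 = -58*(-1/(121*(-11 + 14641))) - 446237*1/355162 = -58/((-121*14630)) - 446237/355162 = -58/(-1770230) - 446237/355162 = -58*(-1/1770230) - 446237/355162 = 29/885115 - 446237/355162 = -394960762557/314359213630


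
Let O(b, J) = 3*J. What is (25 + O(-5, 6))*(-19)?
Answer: -817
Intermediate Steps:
(25 + O(-5, 6))*(-19) = (25 + 3*6)*(-19) = (25 + 18)*(-19) = 43*(-19) = -817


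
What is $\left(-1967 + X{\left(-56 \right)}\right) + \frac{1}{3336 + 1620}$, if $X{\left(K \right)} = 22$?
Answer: $- \frac{9639419}{4956} \approx -1945.0$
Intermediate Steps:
$\left(-1967 + X{\left(-56 \right)}\right) + \frac{1}{3336 + 1620} = \left(-1967 + 22\right) + \frac{1}{3336 + 1620} = -1945 + \frac{1}{4956} = - \frac{9639419}{4956}$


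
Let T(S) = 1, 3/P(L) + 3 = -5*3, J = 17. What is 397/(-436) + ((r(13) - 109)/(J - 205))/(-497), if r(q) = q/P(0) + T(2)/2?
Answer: -18587703/20369048 ≈ -0.91255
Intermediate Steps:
P(L) = -1/6 (P(L) = 3/(-3 - 5*3) = 3/(-3 - 15) = 3/(-18) = 3*(-1/18) = -1/6)
r(q) = 1/2 - 6*q (r(q) = q/(-1/6) + 1/2 = q*(-6) + 1*(1/2) = -6*q + 1/2 = 1/2 - 6*q)
397/(-436) + ((r(13) - 109)/(J - 205))/(-497) = 397/(-436) + (((1/2 - 6*13) - 109)/(17 - 205))/(-497) = 397*(-1/436) + (((1/2 - 78) - 109)/(-188))*(-1/497) = -397/436 + ((-155/2 - 109)*(-1/188))*(-1/497) = -397/436 - 373/2*(-1/188)*(-1/497) = -397/436 + (373/376)*(-1/497) = -397/436 - 373/186872 = -18587703/20369048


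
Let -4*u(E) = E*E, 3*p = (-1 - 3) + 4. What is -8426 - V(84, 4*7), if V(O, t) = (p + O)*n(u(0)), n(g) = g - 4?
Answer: -8090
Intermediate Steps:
p = 0 (p = ((-1 - 3) + 4)/3 = (-4 + 4)/3 = (⅓)*0 = 0)
u(E) = -E²/4 (u(E) = -E*E/4 = -E²/4)
n(g) = -4 + g
V(O, t) = -4*O (V(O, t) = (0 + O)*(-4 - ¼*0²) = O*(-4 - ¼*0) = O*(-4 + 0) = O*(-4) = -4*O)
-8426 - V(84, 4*7) = -8426 - (-4)*84 = -8426 - 1*(-336) = -8426 + 336 = -8090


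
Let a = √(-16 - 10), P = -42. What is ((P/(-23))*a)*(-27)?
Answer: -1134*I*√26/23 ≈ -251.4*I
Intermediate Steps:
a = I*√26 (a = √(-26) = I*√26 ≈ 5.099*I)
((P/(-23))*a)*(-27) = ((-42/(-23))*(I*√26))*(-27) = ((-42*(-1/23))*(I*√26))*(-27) = (42*(I*√26)/23)*(-27) = (42*I*√26/23)*(-27) = -1134*I*√26/23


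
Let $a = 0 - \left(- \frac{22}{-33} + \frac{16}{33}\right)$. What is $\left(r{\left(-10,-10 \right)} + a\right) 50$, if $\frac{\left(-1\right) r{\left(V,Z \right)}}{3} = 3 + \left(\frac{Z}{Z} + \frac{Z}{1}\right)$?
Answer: $\frac{27800}{33} \approx 842.42$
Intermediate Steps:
$a = - \frac{38}{33}$ ($a = 0 - \left(\left(-22\right) \left(- \frac{1}{33}\right) + 16 \cdot \frac{1}{33}\right) = 0 - \left(\frac{2}{3} + \frac{16}{33}\right) = 0 - \frac{38}{33} = - \frac{38}{33} \approx -1.1515$)
$r{\left(V,Z \right)} = -12 - 3 Z$ ($r{\left(V,Z \right)} = - 3 \left(3 + \left(\frac{Z}{Z} + \frac{Z}{1}\right)\right) = - 3 \left(3 + \left(1 + Z 1\right)\right) = - 3 \left(3 + \left(1 + Z\right)\right) = - 3 \left(4 + Z\right) = -12 - 3 Z$)
$\left(r{\left(-10,-10 \right)} + a\right) 50 = \left(\left(-12 - -30\right) - \frac{38}{33}\right) 50 = \left(\left(-12 + 30\right) - \frac{38}{33}\right) 50 = \left(18 - \frac{38}{33}\right) 50 = \frac{556}{33} \cdot 50 = \frac{27800}{33}$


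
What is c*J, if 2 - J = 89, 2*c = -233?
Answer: 20271/2 ≈ 10136.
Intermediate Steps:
c = -233/2 (c = (½)*(-233) = -233/2 ≈ -116.50)
J = -87 (J = 2 - 1*89 = 2 - 89 = -87)
c*J = -233/2*(-87) = 20271/2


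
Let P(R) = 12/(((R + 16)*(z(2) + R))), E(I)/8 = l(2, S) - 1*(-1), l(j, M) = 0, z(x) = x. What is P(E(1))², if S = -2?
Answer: 1/400 ≈ 0.0025000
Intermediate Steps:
E(I) = 8 (E(I) = 8*(0 - 1*(-1)) = 8*(0 + 1) = 8*1 = 8)
P(R) = 12/((2 + R)*(16 + R)) (P(R) = 12/(((R + 16)*(2 + R))) = 12/(((16 + R)*(2 + R))) = 12/(((2 + R)*(16 + R))) = 12*(1/((2 + R)*(16 + R))) = 12/((2 + R)*(16 + R)))
P(E(1))² = (12/(32 + 8² + 18*8))² = (12/(32 + 64 + 144))² = (12/240)² = (12*(1/240))² = (1/20)² = 1/400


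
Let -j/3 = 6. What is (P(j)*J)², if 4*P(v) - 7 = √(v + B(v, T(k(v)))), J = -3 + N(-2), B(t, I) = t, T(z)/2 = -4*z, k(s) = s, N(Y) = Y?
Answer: 325/16 + 525*I/4 ≈ 20.313 + 131.25*I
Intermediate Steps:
j = -18 (j = -3*6 = -18)
T(z) = -8*z (T(z) = 2*(-4*z) = -8*z)
J = -5 (J = -3 - 2 = -5)
P(v) = 7/4 + √2*√v/4 (P(v) = 7/4 + √(v + v)/4 = 7/4 + √(2*v)/4 = 7/4 + (√2*√v)/4 = 7/4 + √2*√v/4)
(P(j)*J)² = ((7/4 + √2*√(-18)/4)*(-5))² = ((7/4 + √2*(3*I*√2)/4)*(-5))² = ((7/4 + 3*I/2)*(-5))² = (-35/4 - 15*I/2)²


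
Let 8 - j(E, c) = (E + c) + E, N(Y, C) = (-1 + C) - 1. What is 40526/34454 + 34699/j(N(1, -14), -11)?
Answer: 26034482/38199 ≈ 681.55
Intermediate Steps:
N(Y, C) = -2 + C
j(E, c) = 8 - c - 2*E (j(E, c) = 8 - ((E + c) + E) = 8 - (c + 2*E) = 8 + (-c - 2*E) = 8 - c - 2*E)
40526/34454 + 34699/j(N(1, -14), -11) = 40526/34454 + 34699/(8 - 1*(-11) - 2*(-2 - 14)) = 40526*(1/34454) + 34699/(8 + 11 - 2*(-16)) = 881/749 + 34699/(8 + 11 + 32) = 881/749 + 34699/51 = 26034482/38199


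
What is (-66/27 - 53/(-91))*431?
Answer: -657275/819 ≈ -802.53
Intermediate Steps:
(-66/27 - 53/(-91))*431 = (-66*1/27 - 53*(-1/91))*431 = (-22/9 + 53/91)*431 = -1525/819*431 = -657275/819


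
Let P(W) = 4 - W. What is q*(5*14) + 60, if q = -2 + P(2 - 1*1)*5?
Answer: 970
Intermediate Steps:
q = 13 (q = -2 + (4 - (2 - 1*1))*5 = -2 + (4 - (2 - 1))*5 = -2 + (4 - 1*1)*5 = -2 + (4 - 1)*5 = -2 + 3*5 = -2 + 15 = 13)
q*(5*14) + 60 = 13*(5*14) + 60 = 13*70 + 60 = 910 + 60 = 970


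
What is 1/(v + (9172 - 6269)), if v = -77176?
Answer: -1/74273 ≈ -1.3464e-5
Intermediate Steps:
1/(v + (9172 - 6269)) = 1/(-77176 + (9172 - 6269)) = 1/(-77176 + 2903) = 1/(-74273) = -1/74273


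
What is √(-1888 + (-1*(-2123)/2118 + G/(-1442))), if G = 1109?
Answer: I*√1100552520787734/763539 ≈ 43.448*I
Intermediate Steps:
√(-1888 + (-1*(-2123)/2118 + G/(-1442))) = √(-1888 + (-1*(-2123)/2118 + 1109/(-1442))) = √(-1888 + (2123*(1/2118) + 1109*(-1/1442))) = √(-1888 + (2123/2118 - 1109/1442)) = √(-1888 + 178126/763539) = √(-1441383506/763539) = I*√1100552520787734/763539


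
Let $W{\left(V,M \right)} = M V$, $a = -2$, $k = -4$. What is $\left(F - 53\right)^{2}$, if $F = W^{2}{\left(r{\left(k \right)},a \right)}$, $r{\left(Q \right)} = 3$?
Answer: $289$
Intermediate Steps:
$F = 36$ ($F = \left(\left(-2\right) 3\right)^{2} = \left(-6\right)^{2} = 36$)
$\left(F - 53\right)^{2} = \left(36 - 53\right)^{2} = \left(-17\right)^{2} = 289$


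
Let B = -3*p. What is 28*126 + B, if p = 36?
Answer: 3420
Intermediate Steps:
B = -108 (B = -3*36 = -108)
28*126 + B = 28*126 - 108 = 3528 - 108 = 3420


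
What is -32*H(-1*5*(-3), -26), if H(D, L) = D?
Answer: -480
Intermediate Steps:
-32*H(-1*5*(-3), -26) = -32*(-1*5)*(-3) = -(-160)*(-3) = -32*15 = -480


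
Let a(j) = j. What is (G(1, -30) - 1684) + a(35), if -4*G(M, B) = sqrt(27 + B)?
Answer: -1649 - I*sqrt(3)/4 ≈ -1649.0 - 0.43301*I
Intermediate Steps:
G(M, B) = -sqrt(27 + B)/4
(G(1, -30) - 1684) + a(35) = (-sqrt(27 - 30)/4 - 1684) + 35 = (-I*sqrt(3)/4 - 1684) + 35 = (-1684 - I*sqrt(3)/4) + 35 = -1649 - I*sqrt(3)/4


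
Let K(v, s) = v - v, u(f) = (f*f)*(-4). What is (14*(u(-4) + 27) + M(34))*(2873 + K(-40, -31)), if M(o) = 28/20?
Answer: -7420959/5 ≈ -1.4842e+6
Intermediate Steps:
M(o) = 7/5 (M(o) = 28*(1/20) = 7/5)
u(f) = -4*f² (u(f) = f²*(-4) = -4*f²)
K(v, s) = 0
(14*(u(-4) + 27) + M(34))*(2873 + K(-40, -31)) = (14*(-4*(-4)² + 27) + 7/5)*(2873 + 0) = (14*(-4*16 + 27) + 7/5)*2873 = (14*(-64 + 27) + 7/5)*2873 = (14*(-37) + 7/5)*2873 = (-518 + 7/5)*2873 = -2583/5*2873 = -7420959/5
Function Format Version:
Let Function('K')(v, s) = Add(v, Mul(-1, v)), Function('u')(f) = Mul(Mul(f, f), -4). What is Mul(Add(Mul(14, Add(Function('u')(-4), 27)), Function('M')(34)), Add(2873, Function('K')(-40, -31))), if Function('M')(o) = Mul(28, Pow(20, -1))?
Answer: Rational(-7420959, 5) ≈ -1.4842e+6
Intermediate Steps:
Function('M')(o) = Rational(7, 5) (Function('M')(o) = Mul(28, Rational(1, 20)) = Rational(7, 5))
Function('u')(f) = Mul(-4, Pow(f, 2)) (Function('u')(f) = Mul(Pow(f, 2), -4) = Mul(-4, Pow(f, 2)))
Function('K')(v, s) = 0
Mul(Add(Mul(14, Add(Function('u')(-4), 27)), Function('M')(34)), Add(2873, Function('K')(-40, -31))) = Mul(Add(Mul(14, Add(Mul(-4, Pow(-4, 2)), 27)), Rational(7, 5)), Add(2873, 0)) = Mul(Add(Mul(14, Add(Mul(-4, 16), 27)), Rational(7, 5)), 2873) = Mul(Add(Mul(14, Add(-64, 27)), Rational(7, 5)), 2873) = Mul(Add(Mul(14, -37), Rational(7, 5)), 2873) = Mul(Add(-518, Rational(7, 5)), 2873) = Mul(Rational(-2583, 5), 2873) = Rational(-7420959, 5)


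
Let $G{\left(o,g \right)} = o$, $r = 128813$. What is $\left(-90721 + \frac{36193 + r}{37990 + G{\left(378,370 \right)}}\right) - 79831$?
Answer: $- \frac{3271787065}{19184} \approx -1.7055 \cdot 10^{5}$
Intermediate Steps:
$\left(-90721 + \frac{36193 + r}{37990 + G{\left(378,370 \right)}}\right) - 79831 = \left(-90721 + \frac{36193 + 128813}{37990 + 378}\right) - 79831 = \left(-90721 + \frac{165006}{38368}\right) - 79831 = \left(-90721 + 165006 \cdot \frac{1}{38368}\right) - 79831 = \left(-90721 + \frac{82503}{19184}\right) - 79831 = - \frac{1740309161}{19184} - 79831 = - \frac{3271787065}{19184}$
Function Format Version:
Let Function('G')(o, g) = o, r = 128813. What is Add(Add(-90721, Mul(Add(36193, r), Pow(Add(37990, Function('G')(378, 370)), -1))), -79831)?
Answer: Rational(-3271787065, 19184) ≈ -1.7055e+5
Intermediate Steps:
Add(Add(-90721, Mul(Add(36193, r), Pow(Add(37990, Function('G')(378, 370)), -1))), -79831) = Add(Add(-90721, Mul(Add(36193, 128813), Pow(Add(37990, 378), -1))), -79831) = Add(Add(-90721, Mul(165006, Pow(38368, -1))), -79831) = Add(Add(-90721, Mul(165006, Rational(1, 38368))), -79831) = Add(Add(-90721, Rational(82503, 19184)), -79831) = Add(Rational(-1740309161, 19184), -79831) = Rational(-3271787065, 19184)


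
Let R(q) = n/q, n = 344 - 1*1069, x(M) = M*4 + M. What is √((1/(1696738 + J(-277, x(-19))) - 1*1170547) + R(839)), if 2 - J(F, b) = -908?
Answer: I*√148418626482410708618265/356081668 ≈ 1081.9*I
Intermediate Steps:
x(M) = 5*M (x(M) = 4*M + M = 5*M)
J(F, b) = 910 (J(F, b) = 2 - 1*(-908) = 2 + 908 = 910)
n = -725 (n = 344 - 1069 = -725)
R(q) = -725/q
√((1/(1696738 + J(-277, x(-19))) - 1*1170547) + R(839)) = √((1/(1696738 + 910) - 1*1170547) - 725/839) = √((1/1697648 - 1170547) - 725*1/839) = √((1/1697648 - 1170547) - 725/839) = √(-1987176773455/1697648 - 725/839) = √(-1667242543723545/1424326672) = I*√148418626482410708618265/356081668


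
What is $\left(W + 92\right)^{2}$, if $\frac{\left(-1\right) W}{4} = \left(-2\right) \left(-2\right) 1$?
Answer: $5776$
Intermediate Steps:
$W = -16$ ($W = - 4 \left(-2\right) \left(-2\right) 1 = - 4 \cdot 4 \cdot 1 = \left(-4\right) 4 = -16$)
$\left(W + 92\right)^{2} = \left(-16 + 92\right)^{2} = 76^{2} = 5776$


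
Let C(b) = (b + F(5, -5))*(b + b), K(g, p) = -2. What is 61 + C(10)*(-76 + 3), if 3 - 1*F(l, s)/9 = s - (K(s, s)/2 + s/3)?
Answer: -84619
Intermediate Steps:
F(l, s) = 18 - 6*s (F(l, s) = 27 - 9*(s - (-2/2 + s/3)) = 27 - 9*(s - (-2*½ + s*(⅓))) = 27 - 9*(s - (-1 + s/3)) = 27 - 9*(s + (1 - s/3)) = 27 - 9*(1 + 2*s/3) = 27 + (-9 - 6*s) = 18 - 6*s)
C(b) = 2*b*(48 + b) (C(b) = (b + (18 - 6*(-5)))*(b + b) = (b + (18 + 30))*(2*b) = (b + 48)*(2*b) = (48 + b)*(2*b) = 2*b*(48 + b))
61 + C(10)*(-76 + 3) = 61 + (2*10*(48 + 10))*(-76 + 3) = 61 + (2*10*58)*(-73) = 61 + 1160*(-73) = 61 - 84680 = -84619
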